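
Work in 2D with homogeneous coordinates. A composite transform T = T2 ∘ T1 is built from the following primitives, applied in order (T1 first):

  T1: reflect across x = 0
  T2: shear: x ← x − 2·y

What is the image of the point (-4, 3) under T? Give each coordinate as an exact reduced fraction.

T1 reflect across x = 0: (-4, 3) → (4, 3)
T2 shear: x ← x − 2·y: (4, 3) → (-2, 3)

T(p) = (-2, 3)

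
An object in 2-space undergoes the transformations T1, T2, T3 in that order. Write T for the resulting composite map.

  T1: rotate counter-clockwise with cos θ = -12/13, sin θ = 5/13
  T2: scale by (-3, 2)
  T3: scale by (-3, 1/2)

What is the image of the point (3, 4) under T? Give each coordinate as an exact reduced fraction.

T1 rotate counter-clockwise with cos θ = -12/13, sin θ = 5/13: (3, 4) → (-56/13, -33/13)
T2 scale by (-3, 2): (-56/13, -33/13) → (168/13, -66/13)
T3 scale by (-3, 1/2): (168/13, -66/13) → (-504/13, -33/13)

T(p) = (-504/13, -33/13)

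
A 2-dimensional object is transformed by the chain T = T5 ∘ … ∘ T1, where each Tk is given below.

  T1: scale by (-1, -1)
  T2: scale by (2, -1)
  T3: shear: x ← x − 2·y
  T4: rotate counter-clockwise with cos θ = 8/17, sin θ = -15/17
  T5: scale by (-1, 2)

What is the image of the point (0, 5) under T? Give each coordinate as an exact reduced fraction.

T1 scale by (-1, -1): (0, 5) → (0, -5)
T2 scale by (2, -1): (0, -5) → (0, 5)
T3 shear: x ← x − 2·y: (0, 5) → (-10, 5)
T4 rotate counter-clockwise with cos θ = 8/17, sin θ = -15/17: (-10, 5) → (-5/17, 190/17)
T5 scale by (-1, 2): (-5/17, 190/17) → (5/17, 380/17)

T(p) = (5/17, 380/17)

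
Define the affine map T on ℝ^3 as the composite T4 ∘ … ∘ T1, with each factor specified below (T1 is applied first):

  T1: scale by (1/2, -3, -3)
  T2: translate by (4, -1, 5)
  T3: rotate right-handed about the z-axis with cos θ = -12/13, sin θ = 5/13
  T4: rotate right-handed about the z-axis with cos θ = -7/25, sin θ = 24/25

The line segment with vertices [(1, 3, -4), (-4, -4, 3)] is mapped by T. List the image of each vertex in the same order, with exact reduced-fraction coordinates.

image vertices: (-3392/325, -2187/650, 17), (3481/325, -1042/325, -4)

T1 scale by (1/2, -3, -3): (1, 3, -4) → (1/2, -9, 12); (-4, -4, 3) → (-2, 12, -9)
T2 translate by (4, -1, 5): (1/2, -9, 12) → (9/2, -10, 17); (-2, 12, -9) → (2, 11, -4)
T3 rotate right-handed about the z-axis with cos θ = -12/13, sin θ = 5/13: (9/2, -10, 17) → (-4/13, 285/26, 17); (2, 11, -4) → (-79/13, -122/13, -4)
T4 rotate right-handed about the z-axis with cos θ = -7/25, sin θ = 24/25: (-4/13, 285/26, 17) → (-3392/325, -2187/650, 17); (-79/13, -122/13, -4) → (3481/325, -1042/325, -4)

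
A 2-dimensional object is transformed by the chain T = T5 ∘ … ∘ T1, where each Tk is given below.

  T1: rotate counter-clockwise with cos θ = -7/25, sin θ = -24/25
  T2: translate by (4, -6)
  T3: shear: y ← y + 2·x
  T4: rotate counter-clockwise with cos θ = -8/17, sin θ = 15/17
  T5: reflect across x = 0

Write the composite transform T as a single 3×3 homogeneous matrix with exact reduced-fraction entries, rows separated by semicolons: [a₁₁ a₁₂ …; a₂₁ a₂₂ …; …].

T1 = [-7/25 24/25 0; -24/25 -7/25 0; 0 0 1]
T2·T1 = [-7/25 24/25 4; -24/25 -7/25 -6; 0 0 1]
T3·…·T1 = [-7/25 24/25 4; -38/25 41/25 2; 0 0 1]
T4·…·T1 = [626/425 -807/425 -62/17; 199/425 32/425 44/17; 0 0 1]
T5·…·T1 = [-626/425 807/425 62/17; 199/425 32/425 44/17; 0 0 1]

T = [-626/425 807/425 62/17; 199/425 32/425 44/17; 0 0 1]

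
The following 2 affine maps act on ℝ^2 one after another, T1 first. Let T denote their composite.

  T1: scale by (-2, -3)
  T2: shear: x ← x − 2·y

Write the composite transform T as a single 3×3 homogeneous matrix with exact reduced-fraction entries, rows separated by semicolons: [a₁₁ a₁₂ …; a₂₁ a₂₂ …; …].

T1 = [-2 0 0; 0 -3 0; 0 0 1]
T2·T1 = [-2 6 0; 0 -3 0; 0 0 1]

T = [-2 6 0; 0 -3 0; 0 0 1]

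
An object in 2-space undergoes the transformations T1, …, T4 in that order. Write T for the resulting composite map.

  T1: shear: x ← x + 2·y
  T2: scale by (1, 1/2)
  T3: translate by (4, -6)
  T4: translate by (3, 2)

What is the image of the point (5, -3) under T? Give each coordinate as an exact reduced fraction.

T(p) = (6, -11/2)

T1 shear: x ← x + 2·y: (5, -3) → (-1, -3)
T2 scale by (1, 1/2): (-1, -3) → (-1, -3/2)
T3 translate by (4, -6): (-1, -3/2) → (3, -15/2)
T4 translate by (3, 2): (3, -15/2) → (6, -11/2)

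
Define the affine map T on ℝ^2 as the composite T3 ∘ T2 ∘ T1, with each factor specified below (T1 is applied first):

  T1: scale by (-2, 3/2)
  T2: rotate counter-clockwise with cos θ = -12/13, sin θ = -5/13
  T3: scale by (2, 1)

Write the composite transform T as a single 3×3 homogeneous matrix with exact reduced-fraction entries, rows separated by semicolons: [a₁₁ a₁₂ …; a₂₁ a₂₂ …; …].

T = [48/13 15/13 0; 10/13 -18/13 0; 0 0 1]

T1 = [-2 0 0; 0 3/2 0; 0 0 1]
T2·T1 = [24/13 15/26 0; 10/13 -18/13 0; 0 0 1]
T3·…·T1 = [48/13 15/13 0; 10/13 -18/13 0; 0 0 1]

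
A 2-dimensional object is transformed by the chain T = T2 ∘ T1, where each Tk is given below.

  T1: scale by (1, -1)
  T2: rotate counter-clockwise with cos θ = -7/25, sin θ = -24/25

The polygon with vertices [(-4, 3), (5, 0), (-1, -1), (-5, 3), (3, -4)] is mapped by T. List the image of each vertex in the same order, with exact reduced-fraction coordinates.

T1 scale by (1, -1): (-4, 3) → (-4, -3); (5, 0) → (5, 0); (-1, -1) → (-1, 1); (-5, 3) → (-5, -3); (3, -4) → (3, 4)
T2 rotate counter-clockwise with cos θ = -7/25, sin θ = -24/25: (-4, -3) → (-44/25, 117/25); (5, 0) → (-7/5, -24/5); (-1, 1) → (31/25, 17/25); (-5, -3) → (-37/25, 141/25); (3, 4) → (3, -4)

image vertices: (-44/25, 117/25), (-7/5, -24/5), (31/25, 17/25), (-37/25, 141/25), (3, -4)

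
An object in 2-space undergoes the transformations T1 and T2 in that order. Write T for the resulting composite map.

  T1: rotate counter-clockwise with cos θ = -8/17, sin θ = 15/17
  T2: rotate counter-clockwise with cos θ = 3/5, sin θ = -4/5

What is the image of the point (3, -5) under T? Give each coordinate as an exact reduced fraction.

T1 rotate counter-clockwise with cos θ = -8/17, sin θ = 15/17: (3, -5) → (3, 5)
T2 rotate counter-clockwise with cos θ = 3/5, sin θ = -4/5: (3, 5) → (29/5, 3/5)

T(p) = (29/5, 3/5)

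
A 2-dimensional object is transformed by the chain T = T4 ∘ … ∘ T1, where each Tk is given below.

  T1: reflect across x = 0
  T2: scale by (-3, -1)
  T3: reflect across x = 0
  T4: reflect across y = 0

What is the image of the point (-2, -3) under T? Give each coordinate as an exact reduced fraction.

T(p) = (6, -3)

T1 reflect across x = 0: (-2, -3) → (2, -3)
T2 scale by (-3, -1): (2, -3) → (-6, 3)
T3 reflect across x = 0: (-6, 3) → (6, 3)
T4 reflect across y = 0: (6, 3) → (6, -3)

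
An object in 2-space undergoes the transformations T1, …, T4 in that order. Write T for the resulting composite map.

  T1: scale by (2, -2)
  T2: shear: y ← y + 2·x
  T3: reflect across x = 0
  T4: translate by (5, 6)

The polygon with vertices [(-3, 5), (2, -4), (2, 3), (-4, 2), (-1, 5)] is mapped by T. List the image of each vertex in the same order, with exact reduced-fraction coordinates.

image vertices: (11, -16), (1, 22), (1, 8), (13, -14), (7, -8)

T1 scale by (2, -2): (-3, 5) → (-6, -10); (2, -4) → (4, 8); (2, 3) → (4, -6); (-4, 2) → (-8, -4); (-1, 5) → (-2, -10)
T2 shear: y ← y + 2·x: (-6, -10) → (-6, -22); (4, 8) → (4, 16); (4, -6) → (4, 2); (-8, -4) → (-8, -20); (-2, -10) → (-2, -14)
T3 reflect across x = 0: (-6, -22) → (6, -22); (4, 16) → (-4, 16); (4, 2) → (-4, 2); (-8, -20) → (8, -20); (-2, -14) → (2, -14)
T4 translate by (5, 6): (6, -22) → (11, -16); (-4, 16) → (1, 22); (-4, 2) → (1, 8); (8, -20) → (13, -14); (2, -14) → (7, -8)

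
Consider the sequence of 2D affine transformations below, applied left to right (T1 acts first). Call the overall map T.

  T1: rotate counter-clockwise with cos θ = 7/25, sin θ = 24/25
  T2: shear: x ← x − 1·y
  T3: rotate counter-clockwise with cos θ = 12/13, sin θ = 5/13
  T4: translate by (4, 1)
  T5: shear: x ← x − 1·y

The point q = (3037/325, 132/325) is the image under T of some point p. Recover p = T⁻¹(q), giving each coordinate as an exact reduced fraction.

T1 = [7/25 -24/25 0; 24/25 7/25 0; 0 0 1]
T2·T1 = [-17/25 -31/25 0; 24/25 7/25 0; 0 0 1]
T3·…·T1 = [-324/325 -407/325 0; 203/325 -71/325 0; 0 0 1]
T4·…·T1 = [-324/325 -407/325 4; 203/325 -71/325 1; 0 0 1]
T5·…·T1 = [-527/325 -336/325 3; 203/325 -71/325 1; 0 0 1]
det M = 1; M⁻¹ = [-71/325 336/325 -123/325; -203/325 -527/325 1136/325; 0 0 1]
M⁻¹ · (3037/325, 132/325)ᵀ = (-2, -3)ᵀ

p = (-2, -3)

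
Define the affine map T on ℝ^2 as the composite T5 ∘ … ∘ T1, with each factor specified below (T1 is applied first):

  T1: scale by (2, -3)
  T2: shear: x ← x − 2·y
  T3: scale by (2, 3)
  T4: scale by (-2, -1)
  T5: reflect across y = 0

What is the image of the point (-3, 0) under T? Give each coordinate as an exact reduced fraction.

T1 scale by (2, -3): (-3, 0) → (-6, 0)
T2 shear: x ← x − 2·y: (-6, 0) → (-6, 0)
T3 scale by (2, 3): (-6, 0) → (-12, 0)
T4 scale by (-2, -1): (-12, 0) → (24, 0)
T5 reflect across y = 0: (24, 0) → (24, 0)

T(p) = (24, 0)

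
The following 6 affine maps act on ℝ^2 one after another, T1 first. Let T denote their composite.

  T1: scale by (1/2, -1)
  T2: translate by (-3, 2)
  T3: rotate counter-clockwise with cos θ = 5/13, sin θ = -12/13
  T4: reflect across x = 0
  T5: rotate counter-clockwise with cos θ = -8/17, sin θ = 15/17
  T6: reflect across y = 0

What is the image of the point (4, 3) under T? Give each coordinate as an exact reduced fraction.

T1 scale by (1/2, -1): (4, 3) → (2, -3)
T2 translate by (-3, 2): (2, -3) → (-1, -1)
T3 rotate counter-clockwise with cos θ = 5/13, sin θ = -12/13: (-1, -1) → (-17/13, 7/13)
T4 reflect across x = 0: (-17/13, 7/13) → (17/13, 7/13)
T5 rotate counter-clockwise with cos θ = -8/17, sin θ = 15/17: (17/13, 7/13) → (-241/221, 199/221)
T6 reflect across y = 0: (-241/221, 199/221) → (-241/221, -199/221)

T(p) = (-241/221, -199/221)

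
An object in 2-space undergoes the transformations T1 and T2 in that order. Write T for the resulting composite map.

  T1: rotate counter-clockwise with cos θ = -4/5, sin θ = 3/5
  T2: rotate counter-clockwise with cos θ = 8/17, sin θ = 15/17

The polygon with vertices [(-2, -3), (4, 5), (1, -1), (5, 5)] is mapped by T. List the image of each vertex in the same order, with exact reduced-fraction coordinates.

image vertices: (46/85, 303/85), (-128/85, -529/85), (-113/85, 41/85), (-41/17, -113/17)

T1 rotate counter-clockwise with cos θ = -4/5, sin θ = 3/5: (-2, -3) → (17/5, 6/5); (4, 5) → (-31/5, -8/5); (1, -1) → (-1/5, 7/5); (5, 5) → (-7, -1)
T2 rotate counter-clockwise with cos θ = 8/17, sin θ = 15/17: (17/5, 6/5) → (46/85, 303/85); (-31/5, -8/5) → (-128/85, -529/85); (-1/5, 7/5) → (-113/85, 41/85); (-7, -1) → (-41/17, -113/17)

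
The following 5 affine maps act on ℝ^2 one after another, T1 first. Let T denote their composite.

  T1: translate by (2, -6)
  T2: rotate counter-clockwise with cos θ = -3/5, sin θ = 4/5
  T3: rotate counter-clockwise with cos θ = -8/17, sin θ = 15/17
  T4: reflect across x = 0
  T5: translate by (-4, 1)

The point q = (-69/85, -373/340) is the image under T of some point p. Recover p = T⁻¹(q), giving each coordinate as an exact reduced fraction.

p = (5/4, 4)

T1 = [1 0 2; 0 1 -6; 0 0 1]
T2·T1 = [-3/5 -4/5 18/5; 4/5 -3/5 26/5; 0 0 1]
T3·…·T1 = [-36/85 77/85 -534/85; -77/85 -36/85 62/85; 0 0 1]
T4·…·T1 = [36/85 -77/85 534/85; -77/85 -36/85 62/85; 0 0 1]
T5·…·T1 = [36/85 -77/85 194/85; -77/85 -36/85 147/85; 0 0 1]
det M = -1; M⁻¹ = [36/85 -77/85 3/5; -77/85 -36/85 14/5; 0 0 1]
M⁻¹ · (-69/85, -373/340)ᵀ = (5/4, 4)ᵀ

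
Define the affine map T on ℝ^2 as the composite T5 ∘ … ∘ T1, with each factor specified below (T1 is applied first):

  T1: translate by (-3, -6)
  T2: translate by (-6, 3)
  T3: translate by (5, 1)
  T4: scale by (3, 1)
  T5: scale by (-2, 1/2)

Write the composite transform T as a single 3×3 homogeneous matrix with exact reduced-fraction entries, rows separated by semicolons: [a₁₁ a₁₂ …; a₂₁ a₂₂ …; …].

T = [-6 0 24; 0 1/2 -1; 0 0 1]

T1 = [1 0 -3; 0 1 -6; 0 0 1]
T2·T1 = [1 0 -9; 0 1 -3; 0 0 1]
T3·…·T1 = [1 0 -4; 0 1 -2; 0 0 1]
T4·…·T1 = [3 0 -12; 0 1 -2; 0 0 1]
T5·…·T1 = [-6 0 24; 0 1/2 -1; 0 0 1]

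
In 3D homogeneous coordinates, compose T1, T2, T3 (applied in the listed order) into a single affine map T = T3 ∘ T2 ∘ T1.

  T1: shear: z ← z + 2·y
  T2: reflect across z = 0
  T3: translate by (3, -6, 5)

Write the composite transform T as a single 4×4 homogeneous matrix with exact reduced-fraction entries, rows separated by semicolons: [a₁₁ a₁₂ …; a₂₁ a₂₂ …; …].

T1 = [1 0 0 0; 0 1 0 0; 0 2 1 0; 0 0 0 1]
T2·T1 = [1 0 0 0; 0 1 0 0; 0 -2 -1 0; 0 0 0 1]
T3·…·T1 = [1 0 0 3; 0 1 0 -6; 0 -2 -1 5; 0 0 0 1]

T = [1 0 0 3; 0 1 0 -6; 0 -2 -1 5; 0 0 0 1]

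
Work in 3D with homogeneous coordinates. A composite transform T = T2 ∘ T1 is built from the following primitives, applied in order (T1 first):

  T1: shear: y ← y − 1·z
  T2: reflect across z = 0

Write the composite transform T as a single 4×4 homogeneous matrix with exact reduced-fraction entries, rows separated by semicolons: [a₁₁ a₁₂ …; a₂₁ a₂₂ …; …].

T1 = [1 0 0 0; 0 1 -1 0; 0 0 1 0; 0 0 0 1]
T2·T1 = [1 0 0 0; 0 1 -1 0; 0 0 -1 0; 0 0 0 1]

T = [1 0 0 0; 0 1 -1 0; 0 0 -1 0; 0 0 0 1]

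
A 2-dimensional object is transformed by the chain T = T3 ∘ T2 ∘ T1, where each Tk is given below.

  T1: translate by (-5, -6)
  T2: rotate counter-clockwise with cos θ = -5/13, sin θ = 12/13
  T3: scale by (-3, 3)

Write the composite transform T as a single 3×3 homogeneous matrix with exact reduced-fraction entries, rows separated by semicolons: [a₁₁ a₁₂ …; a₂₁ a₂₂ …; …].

T = [15/13 36/13 -291/13; 36/13 -15/13 -90/13; 0 0 1]

T1 = [1 0 -5; 0 1 -6; 0 0 1]
T2·T1 = [-5/13 -12/13 97/13; 12/13 -5/13 -30/13; 0 0 1]
T3·…·T1 = [15/13 36/13 -291/13; 36/13 -15/13 -90/13; 0 0 1]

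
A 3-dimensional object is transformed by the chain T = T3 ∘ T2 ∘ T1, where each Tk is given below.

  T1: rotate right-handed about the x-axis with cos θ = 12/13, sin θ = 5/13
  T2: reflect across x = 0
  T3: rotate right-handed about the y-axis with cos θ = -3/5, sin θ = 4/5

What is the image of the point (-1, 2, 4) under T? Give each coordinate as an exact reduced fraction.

T1 rotate right-handed about the x-axis with cos θ = 12/13, sin θ = 5/13: (-1, 2, 4) → (-1, 4/13, 58/13)
T2 reflect across x = 0: (-1, 4/13, 58/13) → (1, 4/13, 58/13)
T3 rotate right-handed about the y-axis with cos θ = -3/5, sin θ = 4/5: (1, 4/13, 58/13) → (193/65, 4/13, -226/65)

T(p) = (193/65, 4/13, -226/65)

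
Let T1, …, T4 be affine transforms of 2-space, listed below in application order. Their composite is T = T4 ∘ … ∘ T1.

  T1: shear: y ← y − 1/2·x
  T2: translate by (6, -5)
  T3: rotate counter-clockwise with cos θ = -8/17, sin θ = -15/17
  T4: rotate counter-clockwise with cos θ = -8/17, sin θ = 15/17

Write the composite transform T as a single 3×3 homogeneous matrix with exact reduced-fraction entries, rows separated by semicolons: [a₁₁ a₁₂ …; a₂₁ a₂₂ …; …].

T1 = [1 0 0; -1/2 1 0; 0 0 1]
T2·T1 = [1 0 6; -1/2 1 -5; 0 0 1]
T3·…·T1 = [-31/34 15/17 -123/17; -11/17 -8/17 -50/17; 0 0 1]
T4·…·T1 = [1 0 6; -1/2 1 -5; 0 0 1]

T = [1 0 6; -1/2 1 -5; 0 0 1]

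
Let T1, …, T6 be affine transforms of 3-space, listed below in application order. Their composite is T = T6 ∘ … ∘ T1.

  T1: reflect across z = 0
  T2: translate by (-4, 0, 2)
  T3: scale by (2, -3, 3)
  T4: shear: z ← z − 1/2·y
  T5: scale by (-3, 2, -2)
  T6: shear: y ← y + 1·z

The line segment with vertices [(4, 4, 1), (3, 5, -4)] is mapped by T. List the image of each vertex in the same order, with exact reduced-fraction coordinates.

T1 reflect across z = 0: (4, 4, 1) → (4, 4, -1); (3, 5, -4) → (3, 5, 4)
T2 translate by (-4, 0, 2): (4, 4, -1) → (0, 4, 1); (3, 5, 4) → (-1, 5, 6)
T3 scale by (2, -3, 3): (0, 4, 1) → (0, -12, 3); (-1, 5, 6) → (-2, -15, 18)
T4 shear: z ← z − 1/2·y: (0, -12, 3) → (0, -12, 9); (-2, -15, 18) → (-2, -15, 51/2)
T5 scale by (-3, 2, -2): (0, -12, 9) → (0, -24, -18); (-2, -15, 51/2) → (6, -30, -51)
T6 shear: y ← y + 1·z: (0, -24, -18) → (0, -42, -18); (6, -30, -51) → (6, -81, -51)

image vertices: (0, -42, -18), (6, -81, -51)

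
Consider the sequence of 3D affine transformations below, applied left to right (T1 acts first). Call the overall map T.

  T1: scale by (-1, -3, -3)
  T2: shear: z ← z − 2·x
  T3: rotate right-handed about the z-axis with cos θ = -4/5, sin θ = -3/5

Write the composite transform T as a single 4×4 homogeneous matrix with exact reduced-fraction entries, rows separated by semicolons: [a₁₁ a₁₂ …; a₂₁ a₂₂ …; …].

T = [4/5 -9/5 0 0; 3/5 12/5 0 0; 2 0 -3 0; 0 0 0 1]

T1 = [-1 0 0 0; 0 -3 0 0; 0 0 -3 0; 0 0 0 1]
T2·T1 = [-1 0 0 0; 0 -3 0 0; 2 0 -3 0; 0 0 0 1]
T3·…·T1 = [4/5 -9/5 0 0; 3/5 12/5 0 0; 2 0 -3 0; 0 0 0 1]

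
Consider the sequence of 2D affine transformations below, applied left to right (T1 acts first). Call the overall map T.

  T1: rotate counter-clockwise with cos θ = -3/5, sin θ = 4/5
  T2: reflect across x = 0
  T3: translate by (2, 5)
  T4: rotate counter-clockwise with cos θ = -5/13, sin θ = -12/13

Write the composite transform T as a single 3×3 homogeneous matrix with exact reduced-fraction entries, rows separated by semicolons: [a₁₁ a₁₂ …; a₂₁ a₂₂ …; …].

T = [33/65 -56/65 50/13; -56/65 -33/65 -49/13; 0 0 1]

T1 = [-3/5 -4/5 0; 4/5 -3/5 0; 0 0 1]
T2·T1 = [3/5 4/5 0; 4/5 -3/5 0; 0 0 1]
T3·…·T1 = [3/5 4/5 2; 4/5 -3/5 5; 0 0 1]
T4·…·T1 = [33/65 -56/65 50/13; -56/65 -33/65 -49/13; 0 0 1]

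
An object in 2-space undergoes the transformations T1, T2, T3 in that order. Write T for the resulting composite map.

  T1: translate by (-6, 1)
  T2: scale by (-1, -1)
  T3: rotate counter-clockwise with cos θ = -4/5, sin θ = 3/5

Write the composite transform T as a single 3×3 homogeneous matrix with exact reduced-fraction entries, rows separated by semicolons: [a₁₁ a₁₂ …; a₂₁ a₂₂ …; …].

T = [4/5 3/5 -21/5; -3/5 4/5 22/5; 0 0 1]

T1 = [1 0 -6; 0 1 1; 0 0 1]
T2·T1 = [-1 0 6; 0 -1 -1; 0 0 1]
T3·…·T1 = [4/5 3/5 -21/5; -3/5 4/5 22/5; 0 0 1]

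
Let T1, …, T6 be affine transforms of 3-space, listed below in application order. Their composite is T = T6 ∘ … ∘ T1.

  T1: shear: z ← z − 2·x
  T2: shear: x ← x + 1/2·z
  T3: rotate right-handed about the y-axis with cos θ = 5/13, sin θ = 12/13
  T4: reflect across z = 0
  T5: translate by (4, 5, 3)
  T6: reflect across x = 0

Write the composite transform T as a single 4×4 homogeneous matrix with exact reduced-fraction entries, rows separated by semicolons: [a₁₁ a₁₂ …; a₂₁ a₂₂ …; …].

T = [24/13 0 -29/26 -4; 0 1 0 5; 10/13 0 1/13 3; 0 0 0 1]

T1 = [1 0 0 0; 0 1 0 0; -2 0 1 0; 0 0 0 1]
T2·T1 = [0 0 1/2 0; 0 1 0 0; -2 0 1 0; 0 0 0 1]
T3·…·T1 = [-24/13 0 29/26 0; 0 1 0 0; -10/13 0 -1/13 0; 0 0 0 1]
T4·…·T1 = [-24/13 0 29/26 0; 0 1 0 0; 10/13 0 1/13 0; 0 0 0 1]
T5·…·T1 = [-24/13 0 29/26 4; 0 1 0 5; 10/13 0 1/13 3; 0 0 0 1]
T6·…·T1 = [24/13 0 -29/26 -4; 0 1 0 5; 10/13 0 1/13 3; 0 0 0 1]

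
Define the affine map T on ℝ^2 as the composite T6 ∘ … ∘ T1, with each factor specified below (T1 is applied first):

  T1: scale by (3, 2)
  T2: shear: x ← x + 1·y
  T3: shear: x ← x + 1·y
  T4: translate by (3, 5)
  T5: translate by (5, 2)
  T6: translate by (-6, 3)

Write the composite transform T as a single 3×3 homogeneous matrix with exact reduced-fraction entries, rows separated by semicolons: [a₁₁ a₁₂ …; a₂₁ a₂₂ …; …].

T1 = [3 0 0; 0 2 0; 0 0 1]
T2·T1 = [3 2 0; 0 2 0; 0 0 1]
T3·…·T1 = [3 4 0; 0 2 0; 0 0 1]
T4·…·T1 = [3 4 3; 0 2 5; 0 0 1]
T5·…·T1 = [3 4 8; 0 2 7; 0 0 1]
T6·…·T1 = [3 4 2; 0 2 10; 0 0 1]

T = [3 4 2; 0 2 10; 0 0 1]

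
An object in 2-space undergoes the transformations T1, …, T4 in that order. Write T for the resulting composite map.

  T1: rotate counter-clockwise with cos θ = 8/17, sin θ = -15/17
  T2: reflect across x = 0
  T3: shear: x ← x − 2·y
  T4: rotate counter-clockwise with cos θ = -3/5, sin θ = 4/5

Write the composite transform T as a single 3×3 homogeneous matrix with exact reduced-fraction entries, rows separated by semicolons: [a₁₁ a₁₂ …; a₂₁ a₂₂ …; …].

T = [-6/85 61/85 0; 133/85 -148/85 0; 0 0 1]

T1 = [8/17 15/17 0; -15/17 8/17 0; 0 0 1]
T2·T1 = [-8/17 -15/17 0; -15/17 8/17 0; 0 0 1]
T3·…·T1 = [22/17 -31/17 0; -15/17 8/17 0; 0 0 1]
T4·…·T1 = [-6/85 61/85 0; 133/85 -148/85 0; 0 0 1]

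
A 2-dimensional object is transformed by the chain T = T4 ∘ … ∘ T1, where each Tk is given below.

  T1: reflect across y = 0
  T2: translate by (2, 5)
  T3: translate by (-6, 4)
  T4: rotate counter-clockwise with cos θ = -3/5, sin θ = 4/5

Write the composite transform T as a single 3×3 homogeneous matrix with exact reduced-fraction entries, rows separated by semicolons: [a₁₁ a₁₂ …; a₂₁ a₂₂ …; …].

T1 = [1 0 0; 0 -1 0; 0 0 1]
T2·T1 = [1 0 2; 0 -1 5; 0 0 1]
T3·…·T1 = [1 0 -4; 0 -1 9; 0 0 1]
T4·…·T1 = [-3/5 4/5 -24/5; 4/5 3/5 -43/5; 0 0 1]

T = [-3/5 4/5 -24/5; 4/5 3/5 -43/5; 0 0 1]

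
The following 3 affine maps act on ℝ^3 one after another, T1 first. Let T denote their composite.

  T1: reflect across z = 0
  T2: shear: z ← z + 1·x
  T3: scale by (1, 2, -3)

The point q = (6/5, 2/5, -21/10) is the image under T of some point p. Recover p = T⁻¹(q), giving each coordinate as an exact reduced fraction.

p = (6/5, 1/5, 1/2)

T1 = [1 0 0 0; 0 1 0 0; 0 0 -1 0; 0 0 0 1]
T2·T1 = [1 0 0 0; 0 1 0 0; 1 0 -1 0; 0 0 0 1]
T3·…·T1 = [1 0 0 0; 0 2 0 0; -3 0 3 0; 0 0 0 1]
det M = 6; M⁻¹ = [1 0 0 0; 0 1/2 0 0; 1 0 1/3 0; 0 0 0 1]
M⁻¹ · (6/5, 2/5, -21/10)ᵀ = (6/5, 1/5, 1/2)ᵀ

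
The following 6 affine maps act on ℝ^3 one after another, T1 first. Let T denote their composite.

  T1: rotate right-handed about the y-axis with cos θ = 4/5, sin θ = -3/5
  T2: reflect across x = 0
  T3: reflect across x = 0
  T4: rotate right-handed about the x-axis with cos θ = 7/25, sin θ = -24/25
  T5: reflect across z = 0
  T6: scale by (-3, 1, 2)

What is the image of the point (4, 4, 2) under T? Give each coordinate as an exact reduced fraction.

T1 rotate right-handed about the y-axis with cos θ = 4/5, sin θ = -3/5: (4, 4, 2) → (2, 4, 4)
T2 reflect across x = 0: (2, 4, 4) → (-2, 4, 4)
T3 reflect across x = 0: (-2, 4, 4) → (2, 4, 4)
T4 rotate right-handed about the x-axis with cos θ = 7/25, sin θ = -24/25: (2, 4, 4) → (2, 124/25, -68/25)
T5 reflect across z = 0: (2, 124/25, -68/25) → (2, 124/25, 68/25)
T6 scale by (-3, 1, 2): (2, 124/25, 68/25) → (-6, 124/25, 136/25)

T(p) = (-6, 124/25, 136/25)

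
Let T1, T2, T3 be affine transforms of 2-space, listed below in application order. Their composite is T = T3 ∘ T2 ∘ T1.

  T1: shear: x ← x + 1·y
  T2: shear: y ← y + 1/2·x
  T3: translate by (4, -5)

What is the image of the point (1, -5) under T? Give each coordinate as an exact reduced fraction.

T(p) = (0, -12)

T1 shear: x ← x + 1·y: (1, -5) → (-4, -5)
T2 shear: y ← y + 1/2·x: (-4, -5) → (-4, -7)
T3 translate by (4, -5): (-4, -7) → (0, -12)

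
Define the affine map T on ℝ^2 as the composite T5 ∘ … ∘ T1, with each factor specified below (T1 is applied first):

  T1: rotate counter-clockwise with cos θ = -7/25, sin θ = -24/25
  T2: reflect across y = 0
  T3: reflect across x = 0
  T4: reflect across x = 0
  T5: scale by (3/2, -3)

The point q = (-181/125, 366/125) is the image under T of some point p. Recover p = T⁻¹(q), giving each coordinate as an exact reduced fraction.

p = (-2/3, -6/5)

T1 = [-7/25 24/25 0; -24/25 -7/25 0; 0 0 1]
T2·T1 = [-7/25 24/25 0; 24/25 7/25 0; 0 0 1]
T3·…·T1 = [7/25 -24/25 0; 24/25 7/25 0; 0 0 1]
T4·…·T1 = [-7/25 24/25 0; 24/25 7/25 0; 0 0 1]
T5·…·T1 = [-21/50 36/25 0; -72/25 -21/25 0; 0 0 1]
det M = 9/2; M⁻¹ = [-14/75 -8/25 0; 16/25 -7/75 0; 0 0 1]
M⁻¹ · (-181/125, 366/125)ᵀ = (-2/3, -6/5)ᵀ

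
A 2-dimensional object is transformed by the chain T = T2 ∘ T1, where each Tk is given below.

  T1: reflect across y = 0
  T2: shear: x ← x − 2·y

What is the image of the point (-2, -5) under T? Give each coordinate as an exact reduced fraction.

T(p) = (-12, 5)

T1 reflect across y = 0: (-2, -5) → (-2, 5)
T2 shear: x ← x − 2·y: (-2, 5) → (-12, 5)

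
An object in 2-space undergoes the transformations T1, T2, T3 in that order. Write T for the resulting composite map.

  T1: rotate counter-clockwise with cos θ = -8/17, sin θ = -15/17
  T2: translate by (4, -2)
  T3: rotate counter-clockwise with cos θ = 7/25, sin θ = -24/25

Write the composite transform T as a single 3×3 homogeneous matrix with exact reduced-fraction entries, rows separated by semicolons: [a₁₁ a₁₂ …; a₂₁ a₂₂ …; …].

T1 = [-8/17 15/17 0; -15/17 -8/17 0; 0 0 1]
T2·T1 = [-8/17 15/17 4; -15/17 -8/17 -2; 0 0 1]
T3·…·T1 = [-416/425 -87/425 -4/5; 87/425 -416/425 -22/5; 0 0 1]

T = [-416/425 -87/425 -4/5; 87/425 -416/425 -22/5; 0 0 1]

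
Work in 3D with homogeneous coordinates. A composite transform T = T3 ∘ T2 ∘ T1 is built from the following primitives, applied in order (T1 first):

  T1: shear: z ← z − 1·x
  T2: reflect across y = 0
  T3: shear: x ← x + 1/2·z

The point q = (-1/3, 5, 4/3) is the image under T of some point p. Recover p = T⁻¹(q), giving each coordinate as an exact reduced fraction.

T1 = [1 0 0 0; 0 1 0 0; -1 0 1 0; 0 0 0 1]
T2·T1 = [1 0 0 0; 0 -1 0 0; -1 0 1 0; 0 0 0 1]
T3·…·T1 = [1/2 0 1/2 0; 0 -1 0 0; -1 0 1 0; 0 0 0 1]
det M = -1; M⁻¹ = [1 0 -1/2 0; 0 -1 0 0; 1 0 1/2 0; 0 0 0 1]
M⁻¹ · (-1/3, 5, 4/3)ᵀ = (-1, -5, 1/3)ᵀ

p = (-1, -5, 1/3)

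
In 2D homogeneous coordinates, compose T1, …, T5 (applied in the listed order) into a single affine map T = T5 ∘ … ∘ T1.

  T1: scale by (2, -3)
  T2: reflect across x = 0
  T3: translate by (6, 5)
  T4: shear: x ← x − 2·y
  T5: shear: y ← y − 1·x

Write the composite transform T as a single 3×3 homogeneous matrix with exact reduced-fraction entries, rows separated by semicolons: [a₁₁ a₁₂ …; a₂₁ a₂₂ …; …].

T = [-2 6 -4; 2 -9 9; 0 0 1]

T1 = [2 0 0; 0 -3 0; 0 0 1]
T2·T1 = [-2 0 0; 0 -3 0; 0 0 1]
T3·…·T1 = [-2 0 6; 0 -3 5; 0 0 1]
T4·…·T1 = [-2 6 -4; 0 -3 5; 0 0 1]
T5·…·T1 = [-2 6 -4; 2 -9 9; 0 0 1]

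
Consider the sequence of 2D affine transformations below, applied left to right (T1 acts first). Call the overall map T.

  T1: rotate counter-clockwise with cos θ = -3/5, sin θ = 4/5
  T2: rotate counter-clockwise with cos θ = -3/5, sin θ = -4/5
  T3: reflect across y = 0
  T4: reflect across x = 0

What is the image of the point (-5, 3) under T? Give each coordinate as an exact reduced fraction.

T1 rotate counter-clockwise with cos θ = -3/5, sin θ = 4/5: (-5, 3) → (3/5, -29/5)
T2 rotate counter-clockwise with cos θ = -3/5, sin θ = -4/5: (3/5, -29/5) → (-5, 3)
T3 reflect across y = 0: (-5, 3) → (-5, -3)
T4 reflect across x = 0: (-5, -3) → (5, -3)

T(p) = (5, -3)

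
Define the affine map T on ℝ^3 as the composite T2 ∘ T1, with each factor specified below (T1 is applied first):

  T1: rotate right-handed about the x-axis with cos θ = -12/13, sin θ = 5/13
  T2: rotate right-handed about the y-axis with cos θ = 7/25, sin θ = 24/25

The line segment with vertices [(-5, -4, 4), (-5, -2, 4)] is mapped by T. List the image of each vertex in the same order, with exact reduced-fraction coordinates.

image vertices: (-2087/325, 28/13, 1084/325), (-1847/325, 4/13, 1154/325)

T1 rotate right-handed about the x-axis with cos θ = -12/13, sin θ = 5/13: (-5, -4, 4) → (-5, 28/13, -68/13); (-5, -2, 4) → (-5, 4/13, -58/13)
T2 rotate right-handed about the y-axis with cos θ = 7/25, sin θ = 24/25: (-5, 28/13, -68/13) → (-2087/325, 28/13, 1084/325); (-5, 4/13, -58/13) → (-1847/325, 4/13, 1154/325)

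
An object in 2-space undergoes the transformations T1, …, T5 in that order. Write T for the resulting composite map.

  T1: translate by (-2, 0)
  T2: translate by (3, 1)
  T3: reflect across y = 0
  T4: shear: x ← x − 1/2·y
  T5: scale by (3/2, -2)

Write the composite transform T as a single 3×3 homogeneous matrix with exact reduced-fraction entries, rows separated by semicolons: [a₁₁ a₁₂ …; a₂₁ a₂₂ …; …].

T1 = [1 0 -2; 0 1 0; 0 0 1]
T2·T1 = [1 0 1; 0 1 1; 0 0 1]
T3·…·T1 = [1 0 1; 0 -1 -1; 0 0 1]
T4·…·T1 = [1 1/2 3/2; 0 -1 -1; 0 0 1]
T5·…·T1 = [3/2 3/4 9/4; 0 2 2; 0 0 1]

T = [3/2 3/4 9/4; 0 2 2; 0 0 1]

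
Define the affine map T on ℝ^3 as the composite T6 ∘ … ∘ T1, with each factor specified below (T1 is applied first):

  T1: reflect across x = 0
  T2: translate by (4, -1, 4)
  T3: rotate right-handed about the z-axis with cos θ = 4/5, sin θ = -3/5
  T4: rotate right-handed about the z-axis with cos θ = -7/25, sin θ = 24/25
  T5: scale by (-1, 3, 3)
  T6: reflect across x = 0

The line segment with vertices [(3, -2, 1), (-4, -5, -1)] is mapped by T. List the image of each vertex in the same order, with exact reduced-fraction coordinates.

T1 reflect across x = 0: (3, -2, 1) → (-3, -2, 1); (-4, -5, -1) → (4, -5, -1)
T2 translate by (4, -1, 4): (-3, -2, 1) → (1, -3, 5); (4, -5, -1) → (8, -6, 3)
T3 rotate right-handed about the z-axis with cos θ = 4/5, sin θ = -3/5: (1, -3, 5) → (-1, -3, 5); (8, -6, 3) → (14/5, -48/5, 3)
T4 rotate right-handed about the z-axis with cos θ = -7/25, sin θ = 24/25: (-1, -3, 5) → (79/25, -3/25, 5); (14/5, -48/5, 3) → (1054/125, 672/125, 3)
T5 scale by (-1, 3, 3): (79/25, -3/25, 5) → (-79/25, -9/25, 15); (1054/125, 672/125, 3) → (-1054/125, 2016/125, 9)
T6 reflect across x = 0: (-79/25, -9/25, 15) → (79/25, -9/25, 15); (-1054/125, 2016/125, 9) → (1054/125, 2016/125, 9)

image vertices: (79/25, -9/25, 15), (1054/125, 2016/125, 9)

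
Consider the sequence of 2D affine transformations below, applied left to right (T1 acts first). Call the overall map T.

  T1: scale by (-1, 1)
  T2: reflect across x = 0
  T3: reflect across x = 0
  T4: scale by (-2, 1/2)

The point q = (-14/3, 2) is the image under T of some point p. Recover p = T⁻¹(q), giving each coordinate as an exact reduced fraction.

p = (-7/3, 4)

T1 = [-1 0 0; 0 1 0; 0 0 1]
T2·T1 = [1 0 0; 0 1 0; 0 0 1]
T3·…·T1 = [-1 0 0; 0 1 0; 0 0 1]
T4·…·T1 = [2 0 0; 0 1/2 0; 0 0 1]
det M = 1; M⁻¹ = [1/2 0 0; 0 2 0; 0 0 1]
M⁻¹ · (-14/3, 2)ᵀ = (-7/3, 4)ᵀ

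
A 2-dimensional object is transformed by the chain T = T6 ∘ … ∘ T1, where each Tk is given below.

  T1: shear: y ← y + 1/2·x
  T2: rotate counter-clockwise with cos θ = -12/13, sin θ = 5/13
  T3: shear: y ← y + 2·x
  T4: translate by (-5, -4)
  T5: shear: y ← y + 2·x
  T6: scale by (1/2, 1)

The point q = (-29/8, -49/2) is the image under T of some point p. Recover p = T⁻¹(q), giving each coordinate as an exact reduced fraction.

p = (3/2, 3/2)

T1 = [1 0 0; 1/2 1 0; 0 0 1]
T2·T1 = [-29/26 -5/13 0; -1/13 -12/13 0; 0 0 1]
T3·…·T1 = [-29/26 -5/13 0; -30/13 -22/13 0; 0 0 1]
T4·…·T1 = [-29/26 -5/13 -5; -30/13 -22/13 -4; 0 0 1]
T5·…·T1 = [-29/26 -5/13 -5; -59/13 -32/13 -14; 0 0 1]
T6·…·T1 = [-29/52 -5/26 -5/2; -59/13 -32/13 -14; 0 0 1]
det M = 1/2; M⁻¹ = [-64/13 5/13 -90/13; 118/13 -29/26 92/13; 0 0 1]
M⁻¹ · (-29/8, -49/2)ᵀ = (3/2, 3/2)ᵀ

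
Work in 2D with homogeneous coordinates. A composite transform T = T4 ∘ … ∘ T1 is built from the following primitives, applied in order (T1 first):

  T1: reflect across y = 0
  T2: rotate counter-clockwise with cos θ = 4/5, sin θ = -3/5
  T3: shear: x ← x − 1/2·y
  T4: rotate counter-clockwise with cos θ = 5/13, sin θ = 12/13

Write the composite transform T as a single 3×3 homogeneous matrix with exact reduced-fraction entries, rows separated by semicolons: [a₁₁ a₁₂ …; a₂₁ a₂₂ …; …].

T = [127/130 43/65 0; 51/65 -32/65 0; 0 0 1]

T1 = [1 0 0; 0 -1 0; 0 0 1]
T2·T1 = [4/5 -3/5 0; -3/5 -4/5 0; 0 0 1]
T3·…·T1 = [11/10 -1/5 0; -3/5 -4/5 0; 0 0 1]
T4·…·T1 = [127/130 43/65 0; 51/65 -32/65 0; 0 0 1]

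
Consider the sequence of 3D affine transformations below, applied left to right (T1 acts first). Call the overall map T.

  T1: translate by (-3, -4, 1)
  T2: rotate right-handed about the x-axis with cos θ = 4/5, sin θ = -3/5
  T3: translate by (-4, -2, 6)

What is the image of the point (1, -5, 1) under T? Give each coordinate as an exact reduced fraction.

T1 translate by (-3, -4, 1): (1, -5, 1) → (-2, -9, 2)
T2 rotate right-handed about the x-axis with cos θ = 4/5, sin θ = -3/5: (-2, -9, 2) → (-2, -6, 7)
T3 translate by (-4, -2, 6): (-2, -6, 7) → (-6, -8, 13)

T(p) = (-6, -8, 13)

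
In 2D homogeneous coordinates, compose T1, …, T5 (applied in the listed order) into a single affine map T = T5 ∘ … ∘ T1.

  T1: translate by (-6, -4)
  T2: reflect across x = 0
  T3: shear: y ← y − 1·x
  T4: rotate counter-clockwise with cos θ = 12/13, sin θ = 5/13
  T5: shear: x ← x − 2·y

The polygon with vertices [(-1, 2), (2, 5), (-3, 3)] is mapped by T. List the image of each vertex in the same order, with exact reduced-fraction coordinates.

T1 translate by (-6, -4): (-1, 2) → (-7, -2); (2, 5) → (-4, 1); (-3, 3) → (-9, -1)
T2 reflect across x = 0: (-7, -2) → (7, -2); (-4, 1) → (4, 1); (-9, -1) → (9, -1)
T3 shear: y ← y − 1·x: (7, -2) → (7, -9); (4, 1) → (4, -3); (9, -1) → (9, -10)
T4 rotate counter-clockwise with cos θ = 12/13, sin θ = 5/13: (7, -9) → (129/13, -73/13); (4, -3) → (63/13, -16/13); (9, -10) → (158/13, -75/13)
T5 shear: x ← x − 2·y: (129/13, -73/13) → (275/13, -73/13); (63/13, -16/13) → (95/13, -16/13); (158/13, -75/13) → (308/13, -75/13)

image vertices: (275/13, -73/13), (95/13, -16/13), (308/13, -75/13)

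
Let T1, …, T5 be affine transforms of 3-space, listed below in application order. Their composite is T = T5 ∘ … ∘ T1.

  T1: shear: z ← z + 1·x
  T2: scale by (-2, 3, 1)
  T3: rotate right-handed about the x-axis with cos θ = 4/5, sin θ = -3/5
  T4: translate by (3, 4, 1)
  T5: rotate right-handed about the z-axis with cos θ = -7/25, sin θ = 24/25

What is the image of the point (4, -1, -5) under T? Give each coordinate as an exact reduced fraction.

T(p) = (11/25, -127/25, 2)

T1 shear: z ← z + 1·x: (4, -1, -5) → (4, -1, -1)
T2 scale by (-2, 3, 1): (4, -1, -1) → (-8, -3, -1)
T3 rotate right-handed about the x-axis with cos θ = 4/5, sin θ = -3/5: (-8, -3, -1) → (-8, -3, 1)
T4 translate by (3, 4, 1): (-8, -3, 1) → (-5, 1, 2)
T5 rotate right-handed about the z-axis with cos θ = -7/25, sin θ = 24/25: (-5, 1, 2) → (11/25, -127/25, 2)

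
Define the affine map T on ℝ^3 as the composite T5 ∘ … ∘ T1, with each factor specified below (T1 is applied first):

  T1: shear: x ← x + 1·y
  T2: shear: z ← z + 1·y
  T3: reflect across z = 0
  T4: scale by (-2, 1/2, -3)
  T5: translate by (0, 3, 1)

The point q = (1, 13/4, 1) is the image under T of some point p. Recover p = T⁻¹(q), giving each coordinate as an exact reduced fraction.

p = (-1, 1/2, -1/2)

T1 = [1 1 0 0; 0 1 0 0; 0 0 1 0; 0 0 0 1]
T2·T1 = [1 1 0 0; 0 1 0 0; 0 1 1 0; 0 0 0 1]
T3·…·T1 = [1 1 0 0; 0 1 0 0; 0 -1 -1 0; 0 0 0 1]
T4·…·T1 = [-2 -2 0 0; 0 1/2 0 0; 0 3 3 0; 0 0 0 1]
T5·…·T1 = [-2 -2 0 0; 0 1/2 0 3; 0 3 3 1; 0 0 0 1]
det M = -3; M⁻¹ = [-1/2 -2 0 6; 0 2 0 -6; 0 -2 1/3 17/3; 0 0 0 1]
M⁻¹ · (1, 13/4, 1)ᵀ = (-1, 1/2, -1/2)ᵀ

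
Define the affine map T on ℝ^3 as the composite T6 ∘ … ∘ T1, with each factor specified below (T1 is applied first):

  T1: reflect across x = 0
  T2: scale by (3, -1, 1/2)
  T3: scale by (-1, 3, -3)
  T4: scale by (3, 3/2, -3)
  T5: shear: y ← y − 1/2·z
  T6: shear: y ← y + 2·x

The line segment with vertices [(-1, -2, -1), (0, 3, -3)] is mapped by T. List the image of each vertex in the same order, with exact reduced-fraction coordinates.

image vertices: (-9, -27/4, -9/2), (0, -27/4, -27/2)

T1 reflect across x = 0: (-1, -2, -1) → (1, -2, -1); (0, 3, -3) → (0, 3, -3)
T2 scale by (3, -1, 1/2): (1, -2, -1) → (3, 2, -1/2); (0, 3, -3) → (0, -3, -3/2)
T3 scale by (-1, 3, -3): (3, 2, -1/2) → (-3, 6, 3/2); (0, -3, -3/2) → (0, -9, 9/2)
T4 scale by (3, 3/2, -3): (-3, 6, 3/2) → (-9, 9, -9/2); (0, -9, 9/2) → (0, -27/2, -27/2)
T5 shear: y ← y − 1/2·z: (-9, 9, -9/2) → (-9, 45/4, -9/2); (0, -27/2, -27/2) → (0, -27/4, -27/2)
T6 shear: y ← y + 2·x: (-9, 45/4, -9/2) → (-9, -27/4, -9/2); (0, -27/4, -27/2) → (0, -27/4, -27/2)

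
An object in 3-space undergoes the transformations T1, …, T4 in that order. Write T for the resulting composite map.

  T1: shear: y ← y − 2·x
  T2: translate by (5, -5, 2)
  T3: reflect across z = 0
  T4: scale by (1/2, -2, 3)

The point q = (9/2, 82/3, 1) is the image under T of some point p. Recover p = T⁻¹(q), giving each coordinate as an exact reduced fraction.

p = (4, -2/3, -7/3)

T1 = [1 0 0 0; -2 1 0 0; 0 0 1 0; 0 0 0 1]
T2·T1 = [1 0 0 5; -2 1 0 -5; 0 0 1 2; 0 0 0 1]
T3·…·T1 = [1 0 0 5; -2 1 0 -5; 0 0 -1 -2; 0 0 0 1]
T4·…·T1 = [1/2 0 0 5/2; 4 -2 0 10; 0 0 -3 -6; 0 0 0 1]
det M = 3; M⁻¹ = [2 0 0 -5; 4 -1/2 0 -5; 0 0 -1/3 -2; 0 0 0 1]
M⁻¹ · (9/2, 82/3, 1)ᵀ = (4, -2/3, -7/3)ᵀ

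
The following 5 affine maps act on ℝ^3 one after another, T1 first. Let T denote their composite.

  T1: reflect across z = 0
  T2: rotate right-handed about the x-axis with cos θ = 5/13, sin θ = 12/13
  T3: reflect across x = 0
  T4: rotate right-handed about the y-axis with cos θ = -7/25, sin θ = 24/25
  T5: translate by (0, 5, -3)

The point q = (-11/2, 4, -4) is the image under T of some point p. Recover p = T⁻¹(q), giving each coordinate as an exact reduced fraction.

T1 = [1 0 0 0; 0 1 0 0; 0 0 -1 0; 0 0 0 1]
T2·T1 = [1 0 0 0; 0 5/13 12/13 0; 0 12/13 -5/13 0; 0 0 0 1]
T3·…·T1 = [-1 0 0 0; 0 5/13 12/13 0; 0 12/13 -5/13 0; 0 0 0 1]
T4·…·T1 = [7/25 288/325 -24/65 0; 0 5/13 12/13 0; 24/25 -84/325 7/65 0; 0 0 0 1]
T5·…·T1 = [7/25 288/325 -24/65 0; 0 5/13 12/13 5; 24/25 -84/325 7/65 -3; 0 0 0 1]
det M = 1; M⁻¹ = [7/25 0 24/25 72/25; 288/325 5/13 -84/325 -877/325; -24/65 12/13 7/65 -279/65; 0 0 0 1]
M⁻¹ · (-11/2, 4, -4)ᵀ = (-5/2, -5, 1)ᵀ

p = (-5/2, -5, 1)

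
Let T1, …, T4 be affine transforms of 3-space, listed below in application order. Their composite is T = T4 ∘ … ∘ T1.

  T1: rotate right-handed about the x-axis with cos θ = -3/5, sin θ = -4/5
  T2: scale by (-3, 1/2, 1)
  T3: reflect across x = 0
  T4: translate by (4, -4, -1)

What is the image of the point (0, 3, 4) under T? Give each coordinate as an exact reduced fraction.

T(p) = (4, -33/10, -29/5)

T1 rotate right-handed about the x-axis with cos θ = -3/5, sin θ = -4/5: (0, 3, 4) → (0, 7/5, -24/5)
T2 scale by (-3, 1/2, 1): (0, 7/5, -24/5) → (0, 7/10, -24/5)
T3 reflect across x = 0: (0, 7/10, -24/5) → (0, 7/10, -24/5)
T4 translate by (4, -4, -1): (0, 7/10, -24/5) → (4, -33/10, -29/5)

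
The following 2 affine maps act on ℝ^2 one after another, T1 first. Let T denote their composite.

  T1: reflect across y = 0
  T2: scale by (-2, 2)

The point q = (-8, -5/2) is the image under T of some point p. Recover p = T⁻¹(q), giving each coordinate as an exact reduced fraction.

T1 = [1 0 0; 0 -1 0; 0 0 1]
T2·T1 = [-2 0 0; 0 -2 0; 0 0 1]
det M = 4; M⁻¹ = [-1/2 0 0; 0 -1/2 0; 0 0 1]
M⁻¹ · (-8, -5/2)ᵀ = (4, 5/4)ᵀ

p = (4, 5/4)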